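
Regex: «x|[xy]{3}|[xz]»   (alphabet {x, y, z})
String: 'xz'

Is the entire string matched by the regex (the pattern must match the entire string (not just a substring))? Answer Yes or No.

No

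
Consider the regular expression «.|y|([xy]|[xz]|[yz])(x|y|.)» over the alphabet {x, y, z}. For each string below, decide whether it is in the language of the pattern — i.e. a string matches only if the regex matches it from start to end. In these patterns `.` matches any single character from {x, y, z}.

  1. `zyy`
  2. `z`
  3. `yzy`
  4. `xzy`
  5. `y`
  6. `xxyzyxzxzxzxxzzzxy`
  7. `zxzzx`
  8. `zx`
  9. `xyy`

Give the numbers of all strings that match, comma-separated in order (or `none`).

1 → no match
2 → match
3 → no match
4 → no match
5 → match
6 → no match
7 → no match
8 → match
9 → no match

2, 5, 8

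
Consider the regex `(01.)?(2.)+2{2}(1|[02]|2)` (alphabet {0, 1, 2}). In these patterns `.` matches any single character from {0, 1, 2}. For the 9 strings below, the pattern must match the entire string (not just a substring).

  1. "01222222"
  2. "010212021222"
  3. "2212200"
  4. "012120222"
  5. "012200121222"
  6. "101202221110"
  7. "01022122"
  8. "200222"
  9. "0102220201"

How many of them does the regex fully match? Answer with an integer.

2

1. "01222222" → match
2. "010212021222" → match
3. "2212200" → no match
4. "012120222" → no match
5. "012200121222" → no match
6. "101202221110" → no match
7. "01022122" → no match
8. "200222" → no match
9. "0102220201" → no match
Total matched: 2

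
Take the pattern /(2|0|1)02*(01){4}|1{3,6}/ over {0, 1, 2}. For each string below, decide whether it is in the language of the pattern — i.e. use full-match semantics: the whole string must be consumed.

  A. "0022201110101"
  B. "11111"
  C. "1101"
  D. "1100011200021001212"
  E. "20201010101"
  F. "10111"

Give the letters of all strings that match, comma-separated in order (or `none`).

A → no match
B → match
C → no match
D → no match
E → match
F → no match

B, E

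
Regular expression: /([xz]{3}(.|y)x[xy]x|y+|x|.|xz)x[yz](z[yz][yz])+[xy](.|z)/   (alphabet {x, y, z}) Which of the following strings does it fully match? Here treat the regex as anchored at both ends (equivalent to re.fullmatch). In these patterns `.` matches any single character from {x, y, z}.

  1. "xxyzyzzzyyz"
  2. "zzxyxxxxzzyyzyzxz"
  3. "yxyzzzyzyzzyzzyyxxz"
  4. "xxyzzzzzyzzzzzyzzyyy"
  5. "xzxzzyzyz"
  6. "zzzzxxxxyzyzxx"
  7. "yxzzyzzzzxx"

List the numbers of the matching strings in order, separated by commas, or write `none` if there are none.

1, 2, 4, 5, 6, 7

1 → match
2 → match
3 → no match
4 → match
5 → match
6 → match
7 → match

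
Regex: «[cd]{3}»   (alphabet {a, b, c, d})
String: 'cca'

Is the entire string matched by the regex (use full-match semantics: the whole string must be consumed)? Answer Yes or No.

No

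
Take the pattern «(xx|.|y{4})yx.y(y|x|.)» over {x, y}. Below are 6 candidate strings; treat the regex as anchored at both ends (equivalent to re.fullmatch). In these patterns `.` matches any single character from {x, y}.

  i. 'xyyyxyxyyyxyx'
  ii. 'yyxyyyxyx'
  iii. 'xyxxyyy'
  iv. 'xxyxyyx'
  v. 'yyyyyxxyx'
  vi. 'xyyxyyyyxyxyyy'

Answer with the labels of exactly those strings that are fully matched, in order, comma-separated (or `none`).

iv, v

i → no match
ii → no match
iii → no match
iv → match
v → match
vi → no match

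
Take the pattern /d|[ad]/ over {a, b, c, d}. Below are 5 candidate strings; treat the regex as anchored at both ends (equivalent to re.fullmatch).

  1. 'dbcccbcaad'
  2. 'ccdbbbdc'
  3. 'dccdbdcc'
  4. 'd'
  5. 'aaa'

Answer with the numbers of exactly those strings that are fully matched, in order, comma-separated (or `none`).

1. 'dbcccbcaad' → no match
2. 'ccdbbbdc' → no match
3. 'dccdbdcc' → no match
4. 'd' → match
5. 'aaa' → no match

4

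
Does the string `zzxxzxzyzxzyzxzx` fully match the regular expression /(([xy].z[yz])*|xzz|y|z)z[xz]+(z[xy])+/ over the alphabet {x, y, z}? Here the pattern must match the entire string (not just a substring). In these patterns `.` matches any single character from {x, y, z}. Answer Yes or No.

Yes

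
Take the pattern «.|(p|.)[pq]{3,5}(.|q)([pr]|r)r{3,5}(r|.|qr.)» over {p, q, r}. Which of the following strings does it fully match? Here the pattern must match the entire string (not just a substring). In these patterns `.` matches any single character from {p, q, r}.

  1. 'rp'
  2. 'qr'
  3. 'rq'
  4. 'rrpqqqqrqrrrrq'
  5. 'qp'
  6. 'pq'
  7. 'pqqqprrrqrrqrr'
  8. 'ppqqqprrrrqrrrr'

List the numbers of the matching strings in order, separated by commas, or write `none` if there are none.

1 → no match
2 → no match
3 → no match
4 → no match
5 → no match
6 → no match
7 → no match
8 → no match

none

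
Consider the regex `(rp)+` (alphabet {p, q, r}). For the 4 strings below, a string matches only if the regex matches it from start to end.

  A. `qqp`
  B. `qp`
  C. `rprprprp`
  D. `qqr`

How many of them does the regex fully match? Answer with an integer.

1

A. `qqp` → no match — must start with `rp`
B. `qp` → no match — must start with `rp`
C. `rprprprp` → match
D. `qqr` → no match — must start with `rp`
Total matched: 1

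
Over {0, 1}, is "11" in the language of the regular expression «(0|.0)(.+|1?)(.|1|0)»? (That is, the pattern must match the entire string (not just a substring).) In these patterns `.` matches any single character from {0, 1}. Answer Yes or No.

No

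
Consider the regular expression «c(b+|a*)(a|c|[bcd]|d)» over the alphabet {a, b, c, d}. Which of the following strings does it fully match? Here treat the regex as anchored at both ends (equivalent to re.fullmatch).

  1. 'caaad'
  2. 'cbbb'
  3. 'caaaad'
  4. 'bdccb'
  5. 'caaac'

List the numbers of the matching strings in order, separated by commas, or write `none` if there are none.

1 → match
2 → match
3 → match
4 → no match — must start with 'c'
5 → match

1, 2, 3, 5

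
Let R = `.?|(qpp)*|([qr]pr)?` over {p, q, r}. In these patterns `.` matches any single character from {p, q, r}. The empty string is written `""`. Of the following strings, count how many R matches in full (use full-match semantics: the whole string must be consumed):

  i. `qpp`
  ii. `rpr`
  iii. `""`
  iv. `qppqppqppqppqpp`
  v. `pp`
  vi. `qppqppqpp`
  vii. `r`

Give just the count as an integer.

i → match
ii → match
iii → match
iv → match
v → no match
vi → match
vii → match
Total matched: 6

6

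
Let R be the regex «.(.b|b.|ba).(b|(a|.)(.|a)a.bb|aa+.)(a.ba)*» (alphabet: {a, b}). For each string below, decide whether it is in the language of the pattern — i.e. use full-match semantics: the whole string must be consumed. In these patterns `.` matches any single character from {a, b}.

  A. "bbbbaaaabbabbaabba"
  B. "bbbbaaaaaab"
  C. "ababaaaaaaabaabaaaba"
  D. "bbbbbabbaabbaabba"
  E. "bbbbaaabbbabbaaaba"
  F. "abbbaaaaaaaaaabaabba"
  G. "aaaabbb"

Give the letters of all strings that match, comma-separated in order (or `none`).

A, B, C, D, E, F

A → match
B → match
C → match
D → match
E → match
F → match
G → no match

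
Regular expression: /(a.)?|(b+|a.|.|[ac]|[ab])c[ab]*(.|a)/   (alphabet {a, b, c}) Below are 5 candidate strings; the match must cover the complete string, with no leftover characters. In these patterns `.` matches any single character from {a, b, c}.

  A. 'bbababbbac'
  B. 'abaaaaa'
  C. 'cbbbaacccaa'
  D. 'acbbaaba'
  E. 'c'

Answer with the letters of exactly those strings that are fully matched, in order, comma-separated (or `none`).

A → no match
B → no match
C → no match
D → match
E → no match

D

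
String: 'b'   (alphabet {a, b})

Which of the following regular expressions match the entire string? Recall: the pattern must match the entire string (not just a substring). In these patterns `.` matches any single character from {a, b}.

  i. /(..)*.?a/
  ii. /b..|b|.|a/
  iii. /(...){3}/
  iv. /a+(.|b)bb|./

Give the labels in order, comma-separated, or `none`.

ii, iv

i → no match — must end with 'a'
ii → match
iii → no match
iv → match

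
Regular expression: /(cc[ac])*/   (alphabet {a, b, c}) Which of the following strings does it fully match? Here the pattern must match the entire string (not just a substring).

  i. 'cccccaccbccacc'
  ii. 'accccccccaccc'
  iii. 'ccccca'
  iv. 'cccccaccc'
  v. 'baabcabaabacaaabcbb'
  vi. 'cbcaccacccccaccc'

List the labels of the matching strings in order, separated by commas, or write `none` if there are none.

i → no match
ii → no match
iii. 'ccccca' → match
iv. 'cccccaccc' → match
v → no match
vi → no match

iii, iv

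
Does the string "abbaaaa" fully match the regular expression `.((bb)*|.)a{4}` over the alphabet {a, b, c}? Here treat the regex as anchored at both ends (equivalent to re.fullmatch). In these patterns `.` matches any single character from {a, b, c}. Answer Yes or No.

Yes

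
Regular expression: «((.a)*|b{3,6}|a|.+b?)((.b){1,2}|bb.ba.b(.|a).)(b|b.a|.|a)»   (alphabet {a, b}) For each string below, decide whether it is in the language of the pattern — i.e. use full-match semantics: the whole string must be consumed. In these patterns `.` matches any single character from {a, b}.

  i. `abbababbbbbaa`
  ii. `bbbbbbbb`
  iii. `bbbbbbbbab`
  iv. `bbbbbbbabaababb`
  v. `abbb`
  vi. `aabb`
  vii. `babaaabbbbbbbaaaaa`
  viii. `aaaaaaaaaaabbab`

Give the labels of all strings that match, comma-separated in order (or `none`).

i → match
ii → match
iii → no match
iv → match
v → match
vi → match
vii → no match
viii → no match

i, ii, iv, v, vi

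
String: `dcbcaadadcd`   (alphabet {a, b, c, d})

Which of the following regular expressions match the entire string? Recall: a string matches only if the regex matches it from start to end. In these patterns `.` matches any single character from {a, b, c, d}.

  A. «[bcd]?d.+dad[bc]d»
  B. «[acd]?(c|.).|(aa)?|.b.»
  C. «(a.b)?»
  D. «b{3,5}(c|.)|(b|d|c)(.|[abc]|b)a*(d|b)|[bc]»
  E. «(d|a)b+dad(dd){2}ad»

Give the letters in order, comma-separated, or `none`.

A → match
B → no match
C → no match
D → no match
E → no match — must end with `ddad`

A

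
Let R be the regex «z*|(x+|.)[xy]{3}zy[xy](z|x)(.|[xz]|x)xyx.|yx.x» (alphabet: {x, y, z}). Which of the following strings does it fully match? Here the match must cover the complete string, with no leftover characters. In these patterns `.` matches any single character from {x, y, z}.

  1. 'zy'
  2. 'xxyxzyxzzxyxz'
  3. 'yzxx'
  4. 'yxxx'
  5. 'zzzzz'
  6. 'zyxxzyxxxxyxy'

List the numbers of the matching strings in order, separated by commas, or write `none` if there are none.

1 → no match
2 → match
3 → no match
4 → match
5 → match
6 → match

2, 4, 5, 6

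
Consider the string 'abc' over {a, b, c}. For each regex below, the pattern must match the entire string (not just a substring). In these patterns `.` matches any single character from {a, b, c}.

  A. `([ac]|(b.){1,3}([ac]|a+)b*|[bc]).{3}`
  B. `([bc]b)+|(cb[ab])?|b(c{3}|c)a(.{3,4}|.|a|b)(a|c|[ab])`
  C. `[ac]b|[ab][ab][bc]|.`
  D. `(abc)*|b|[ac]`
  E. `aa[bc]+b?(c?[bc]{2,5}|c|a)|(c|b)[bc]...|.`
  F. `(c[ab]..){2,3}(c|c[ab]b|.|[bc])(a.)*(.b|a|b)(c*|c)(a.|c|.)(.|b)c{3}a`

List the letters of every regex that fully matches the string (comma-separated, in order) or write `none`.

C, D

A → no match
B → no match
C → match
D → match
E → no match
F → no match — must start with 'c'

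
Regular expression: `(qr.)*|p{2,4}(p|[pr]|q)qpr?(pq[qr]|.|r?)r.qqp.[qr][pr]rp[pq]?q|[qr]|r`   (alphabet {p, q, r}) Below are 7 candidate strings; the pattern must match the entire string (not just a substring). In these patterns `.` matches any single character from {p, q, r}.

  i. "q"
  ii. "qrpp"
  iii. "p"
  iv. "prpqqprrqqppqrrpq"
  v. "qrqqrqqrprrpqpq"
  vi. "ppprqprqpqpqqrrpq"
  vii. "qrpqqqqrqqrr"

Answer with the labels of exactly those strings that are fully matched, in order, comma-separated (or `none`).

i → match
ii → no match
iii → no match
iv → no match
v → no match
vi → no match
vii → no match

i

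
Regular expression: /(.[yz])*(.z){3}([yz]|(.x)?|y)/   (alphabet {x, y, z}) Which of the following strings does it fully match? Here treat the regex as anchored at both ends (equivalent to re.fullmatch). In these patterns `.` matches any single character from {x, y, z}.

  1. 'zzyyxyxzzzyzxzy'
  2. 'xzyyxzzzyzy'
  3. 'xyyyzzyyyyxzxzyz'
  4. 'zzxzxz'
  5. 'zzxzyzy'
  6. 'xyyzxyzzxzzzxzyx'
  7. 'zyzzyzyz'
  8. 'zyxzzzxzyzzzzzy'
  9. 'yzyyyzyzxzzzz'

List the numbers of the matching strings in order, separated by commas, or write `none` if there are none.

1 → match
2 → match
3 → match
4 → match
5 → match
6 → match
7 → match
8 → match
9 → match

1, 2, 3, 4, 5, 6, 7, 8, 9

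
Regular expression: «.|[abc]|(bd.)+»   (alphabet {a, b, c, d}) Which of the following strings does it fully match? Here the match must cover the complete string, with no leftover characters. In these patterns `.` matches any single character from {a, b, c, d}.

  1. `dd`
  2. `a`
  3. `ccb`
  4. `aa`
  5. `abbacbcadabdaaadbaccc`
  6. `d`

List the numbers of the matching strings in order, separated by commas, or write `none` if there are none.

2, 6

1 → no match
2 → match
3 → no match
4 → no match
5 → no match
6 → match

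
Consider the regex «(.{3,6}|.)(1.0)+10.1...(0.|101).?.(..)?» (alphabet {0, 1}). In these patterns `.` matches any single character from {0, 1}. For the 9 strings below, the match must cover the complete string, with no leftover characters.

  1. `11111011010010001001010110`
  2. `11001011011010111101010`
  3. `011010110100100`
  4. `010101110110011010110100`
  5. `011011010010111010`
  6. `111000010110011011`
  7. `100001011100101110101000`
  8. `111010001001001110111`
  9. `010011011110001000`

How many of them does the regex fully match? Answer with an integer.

3

1 → no match
2 → match
3 → match
4 → no match
5 → match
6 → no match
7 → no match
8 → no match
9 → no match
Total matched: 3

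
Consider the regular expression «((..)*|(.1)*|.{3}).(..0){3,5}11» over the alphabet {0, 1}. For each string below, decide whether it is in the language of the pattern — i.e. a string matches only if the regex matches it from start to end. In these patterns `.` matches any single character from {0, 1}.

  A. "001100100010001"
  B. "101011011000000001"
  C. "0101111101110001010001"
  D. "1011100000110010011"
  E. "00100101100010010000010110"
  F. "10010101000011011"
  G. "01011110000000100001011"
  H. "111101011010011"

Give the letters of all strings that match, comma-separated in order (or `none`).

H

A → no match — must end with "011"
B → no match — must end with "011"
C → no match — must end with "011"
D → no match
E → no match — must end with "011"
F → no match
G → no match
H → match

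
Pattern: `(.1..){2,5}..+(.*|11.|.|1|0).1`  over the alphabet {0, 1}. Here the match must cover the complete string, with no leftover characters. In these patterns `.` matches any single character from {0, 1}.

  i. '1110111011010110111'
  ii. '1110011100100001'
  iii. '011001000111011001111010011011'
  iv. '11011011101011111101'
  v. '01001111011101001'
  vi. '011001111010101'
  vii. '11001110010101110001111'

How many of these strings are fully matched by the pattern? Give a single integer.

i → match
ii → match
iii → match
iv → no match
v → match
vi → match
vii → match
Total matched: 6

6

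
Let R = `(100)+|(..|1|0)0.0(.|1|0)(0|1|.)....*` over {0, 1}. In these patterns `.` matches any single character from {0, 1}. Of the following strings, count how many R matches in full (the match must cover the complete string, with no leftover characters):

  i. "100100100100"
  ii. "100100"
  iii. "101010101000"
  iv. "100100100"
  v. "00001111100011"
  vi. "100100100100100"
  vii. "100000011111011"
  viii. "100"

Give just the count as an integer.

8

i → match
ii → match
iii → match
iv → match
v → match
vi → match
vii → match
viii → match
Total matched: 8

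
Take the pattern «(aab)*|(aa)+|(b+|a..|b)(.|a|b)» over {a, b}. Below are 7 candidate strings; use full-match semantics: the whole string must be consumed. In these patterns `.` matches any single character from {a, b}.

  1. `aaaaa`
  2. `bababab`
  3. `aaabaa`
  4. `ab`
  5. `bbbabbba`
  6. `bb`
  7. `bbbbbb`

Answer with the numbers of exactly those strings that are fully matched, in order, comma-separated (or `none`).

6, 7

1 → no match
2 → no match
3 → no match
4 → no match
5 → no match
6 → match
7 → match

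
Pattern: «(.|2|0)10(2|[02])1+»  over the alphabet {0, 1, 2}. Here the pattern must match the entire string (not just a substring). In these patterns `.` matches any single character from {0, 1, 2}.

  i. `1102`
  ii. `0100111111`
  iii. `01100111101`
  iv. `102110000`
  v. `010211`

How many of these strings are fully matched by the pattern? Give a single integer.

i → no match — must end with `1`
ii → match
iii → no match
iv → no match — must end with `1`
v → match
Total matched: 2

2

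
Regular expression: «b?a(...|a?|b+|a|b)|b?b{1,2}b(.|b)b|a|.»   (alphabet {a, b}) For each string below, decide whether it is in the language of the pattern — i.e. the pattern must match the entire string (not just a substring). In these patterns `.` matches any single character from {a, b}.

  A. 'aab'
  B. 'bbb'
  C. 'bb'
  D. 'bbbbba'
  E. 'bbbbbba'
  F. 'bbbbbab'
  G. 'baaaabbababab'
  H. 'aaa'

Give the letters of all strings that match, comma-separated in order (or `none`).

A → no match
B → no match
C → no match
D → no match
E → no match
F → no match
G → no match
H → no match

none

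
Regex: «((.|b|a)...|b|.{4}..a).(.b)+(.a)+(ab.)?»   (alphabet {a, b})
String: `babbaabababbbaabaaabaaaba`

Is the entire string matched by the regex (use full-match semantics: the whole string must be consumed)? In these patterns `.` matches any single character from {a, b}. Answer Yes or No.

Yes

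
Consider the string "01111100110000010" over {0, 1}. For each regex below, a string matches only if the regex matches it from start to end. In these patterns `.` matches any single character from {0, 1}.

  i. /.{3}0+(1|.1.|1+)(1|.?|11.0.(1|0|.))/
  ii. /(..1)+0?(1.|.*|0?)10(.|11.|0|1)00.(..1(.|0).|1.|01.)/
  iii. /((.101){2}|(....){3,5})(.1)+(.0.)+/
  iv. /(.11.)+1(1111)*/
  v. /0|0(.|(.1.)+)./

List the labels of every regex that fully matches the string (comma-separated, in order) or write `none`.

ii

i → no match
ii → match
iii → no match
iv → no match
v → no match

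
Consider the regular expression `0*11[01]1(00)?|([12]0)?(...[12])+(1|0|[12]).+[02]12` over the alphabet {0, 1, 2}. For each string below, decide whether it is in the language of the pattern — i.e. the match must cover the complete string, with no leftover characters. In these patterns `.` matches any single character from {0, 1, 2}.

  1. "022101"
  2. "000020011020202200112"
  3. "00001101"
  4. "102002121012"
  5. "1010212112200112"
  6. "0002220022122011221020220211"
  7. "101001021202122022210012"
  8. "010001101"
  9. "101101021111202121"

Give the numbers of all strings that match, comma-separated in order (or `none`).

1. "022101" → no match
2 → no match
3. "00001101" → match
4. "102002121012" → match
5 → no match
6 → no match
7 → match
8. "010001101" → no match
9 → no match

3, 4, 7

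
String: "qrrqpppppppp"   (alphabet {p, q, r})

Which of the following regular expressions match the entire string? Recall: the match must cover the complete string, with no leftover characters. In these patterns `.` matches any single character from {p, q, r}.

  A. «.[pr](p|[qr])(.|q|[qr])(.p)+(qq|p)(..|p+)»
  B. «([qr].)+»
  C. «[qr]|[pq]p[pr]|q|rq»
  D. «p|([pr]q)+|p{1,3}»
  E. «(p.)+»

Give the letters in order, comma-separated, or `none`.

A

A → match
B → no match
C → no match
D → no match
E → no match — must start with "p"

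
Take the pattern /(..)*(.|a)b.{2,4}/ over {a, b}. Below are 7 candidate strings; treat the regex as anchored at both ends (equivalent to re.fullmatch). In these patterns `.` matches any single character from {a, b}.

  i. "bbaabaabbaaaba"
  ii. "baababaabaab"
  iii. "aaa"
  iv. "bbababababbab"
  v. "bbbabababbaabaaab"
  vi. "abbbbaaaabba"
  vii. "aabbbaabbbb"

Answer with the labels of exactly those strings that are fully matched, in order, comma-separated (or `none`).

iv, vi, vii

i → no match
ii → no match
iii → no match
iv → match
v → no match
vi → match
vii → match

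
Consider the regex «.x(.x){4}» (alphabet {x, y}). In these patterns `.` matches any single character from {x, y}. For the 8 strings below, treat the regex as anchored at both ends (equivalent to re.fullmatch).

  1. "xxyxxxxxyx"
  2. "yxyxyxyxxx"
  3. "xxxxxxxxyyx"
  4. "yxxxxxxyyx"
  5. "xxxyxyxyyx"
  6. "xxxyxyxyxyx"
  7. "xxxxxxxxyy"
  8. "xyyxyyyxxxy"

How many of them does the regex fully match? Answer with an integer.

1 → match
2 → match
3 → no match
4 → no match
5 → no match
6 → no match
7 → no match — must end with "x"
8 → no match — must end with "x"
Total matched: 2

2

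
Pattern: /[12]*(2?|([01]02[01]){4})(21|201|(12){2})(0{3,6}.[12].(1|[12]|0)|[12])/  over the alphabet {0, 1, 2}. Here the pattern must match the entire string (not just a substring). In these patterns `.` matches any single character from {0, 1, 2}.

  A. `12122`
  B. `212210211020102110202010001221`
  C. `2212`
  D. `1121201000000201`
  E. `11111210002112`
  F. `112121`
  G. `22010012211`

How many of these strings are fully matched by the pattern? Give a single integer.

6

A → match
B → match
C → match
D → match
E → match
F → match
G → no match
Total matched: 6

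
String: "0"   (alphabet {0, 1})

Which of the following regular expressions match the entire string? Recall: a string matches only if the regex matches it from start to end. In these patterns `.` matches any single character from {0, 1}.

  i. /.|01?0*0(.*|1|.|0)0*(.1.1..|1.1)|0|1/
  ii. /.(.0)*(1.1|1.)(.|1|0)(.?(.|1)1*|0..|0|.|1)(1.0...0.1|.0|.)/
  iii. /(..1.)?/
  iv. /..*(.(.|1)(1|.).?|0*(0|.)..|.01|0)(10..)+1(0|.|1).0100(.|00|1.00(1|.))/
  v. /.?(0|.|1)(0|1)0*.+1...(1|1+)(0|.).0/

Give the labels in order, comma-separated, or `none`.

i → match
ii → no match
iii → no match
iv → no match
v → no match

i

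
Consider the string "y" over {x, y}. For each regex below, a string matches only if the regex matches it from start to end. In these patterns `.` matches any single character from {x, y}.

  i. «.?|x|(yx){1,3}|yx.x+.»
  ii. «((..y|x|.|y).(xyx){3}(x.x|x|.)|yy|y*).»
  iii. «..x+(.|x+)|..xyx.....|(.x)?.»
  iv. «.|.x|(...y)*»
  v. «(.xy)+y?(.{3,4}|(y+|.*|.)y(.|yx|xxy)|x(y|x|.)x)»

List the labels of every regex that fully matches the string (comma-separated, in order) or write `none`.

i, ii, iii, iv

i → match
ii → match
iii → match
iv → match
v → no match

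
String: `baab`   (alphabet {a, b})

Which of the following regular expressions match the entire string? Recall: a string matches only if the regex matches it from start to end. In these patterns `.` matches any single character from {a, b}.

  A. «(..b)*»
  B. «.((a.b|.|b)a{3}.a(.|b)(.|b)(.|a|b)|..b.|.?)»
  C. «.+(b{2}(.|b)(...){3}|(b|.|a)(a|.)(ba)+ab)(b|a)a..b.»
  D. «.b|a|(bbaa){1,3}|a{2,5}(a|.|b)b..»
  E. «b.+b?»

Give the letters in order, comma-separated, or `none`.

E

A → no match
B → no match
C → no match
D → no match
E → match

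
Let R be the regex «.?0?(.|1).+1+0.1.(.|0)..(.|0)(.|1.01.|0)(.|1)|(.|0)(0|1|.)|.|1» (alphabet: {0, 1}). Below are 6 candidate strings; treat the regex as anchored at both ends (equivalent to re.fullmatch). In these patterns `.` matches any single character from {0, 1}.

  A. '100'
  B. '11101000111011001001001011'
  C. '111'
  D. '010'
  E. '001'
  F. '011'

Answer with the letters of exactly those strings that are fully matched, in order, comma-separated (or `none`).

none

A → no match
B → no match
C → no match
D → no match
E → no match
F → no match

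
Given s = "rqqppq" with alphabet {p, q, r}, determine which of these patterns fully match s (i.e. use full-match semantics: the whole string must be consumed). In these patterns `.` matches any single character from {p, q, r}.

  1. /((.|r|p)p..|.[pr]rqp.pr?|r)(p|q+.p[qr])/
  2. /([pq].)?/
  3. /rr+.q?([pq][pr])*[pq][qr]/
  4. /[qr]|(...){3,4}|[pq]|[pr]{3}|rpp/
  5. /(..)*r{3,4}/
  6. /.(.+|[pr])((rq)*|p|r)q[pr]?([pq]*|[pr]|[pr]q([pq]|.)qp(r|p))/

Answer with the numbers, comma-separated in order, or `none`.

1 → match
2 → no match
3 → no match — must start with "rr"
4 → no match
5 → no match — must end with "r"
6 → match

1, 6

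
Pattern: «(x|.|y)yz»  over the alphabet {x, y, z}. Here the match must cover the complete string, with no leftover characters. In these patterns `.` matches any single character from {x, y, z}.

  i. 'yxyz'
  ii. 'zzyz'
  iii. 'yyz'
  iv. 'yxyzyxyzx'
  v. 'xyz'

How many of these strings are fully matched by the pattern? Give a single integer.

2

i → no match
ii → no match
iii → match
iv → no match — must end with 'yz'
v → match
Total matched: 2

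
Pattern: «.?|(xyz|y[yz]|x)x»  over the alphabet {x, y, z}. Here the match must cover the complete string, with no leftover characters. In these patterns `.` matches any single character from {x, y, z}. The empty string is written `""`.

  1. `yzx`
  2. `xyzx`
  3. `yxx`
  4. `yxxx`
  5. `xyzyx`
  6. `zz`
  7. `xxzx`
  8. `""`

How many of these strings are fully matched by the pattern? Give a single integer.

1 → match
2 → match
3 → no match
4 → no match
5 → no match
6 → no match
7 → no match
8 → match
Total matched: 3

3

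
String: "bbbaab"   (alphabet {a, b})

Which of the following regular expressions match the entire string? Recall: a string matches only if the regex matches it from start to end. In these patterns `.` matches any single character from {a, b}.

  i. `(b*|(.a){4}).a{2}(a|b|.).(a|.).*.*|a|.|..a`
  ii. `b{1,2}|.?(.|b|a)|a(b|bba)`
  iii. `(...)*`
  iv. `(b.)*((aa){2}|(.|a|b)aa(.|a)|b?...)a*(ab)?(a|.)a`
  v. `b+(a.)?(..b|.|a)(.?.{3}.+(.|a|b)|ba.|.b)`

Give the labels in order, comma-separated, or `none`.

iii, v

i → no match
ii → no match
iii → match
iv → no match — must end with "a"
v → match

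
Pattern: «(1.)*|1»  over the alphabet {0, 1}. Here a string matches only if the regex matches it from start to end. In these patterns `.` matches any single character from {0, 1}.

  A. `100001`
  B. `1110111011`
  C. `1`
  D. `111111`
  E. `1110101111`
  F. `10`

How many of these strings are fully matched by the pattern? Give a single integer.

5

A → no match
B → match
C → match
D → match
E → match
F → match
Total matched: 5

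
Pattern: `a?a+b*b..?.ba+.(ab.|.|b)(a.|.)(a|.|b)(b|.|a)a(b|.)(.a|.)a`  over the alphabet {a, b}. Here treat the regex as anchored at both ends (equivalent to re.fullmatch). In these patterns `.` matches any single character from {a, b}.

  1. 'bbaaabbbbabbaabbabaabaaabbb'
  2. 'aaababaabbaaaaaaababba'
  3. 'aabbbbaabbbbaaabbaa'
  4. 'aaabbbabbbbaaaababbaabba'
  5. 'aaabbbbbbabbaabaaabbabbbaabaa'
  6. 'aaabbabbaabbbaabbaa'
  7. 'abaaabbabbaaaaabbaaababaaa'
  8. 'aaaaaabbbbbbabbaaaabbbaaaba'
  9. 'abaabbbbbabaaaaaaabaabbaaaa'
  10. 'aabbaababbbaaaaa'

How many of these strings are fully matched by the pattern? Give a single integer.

2

1 → no match — must end with 'a'
2 → no match
3 → no match
4 → no match
5 → no match
6 → match
7 → no match
8 → match
9 → no match
10 → no match
Total matched: 2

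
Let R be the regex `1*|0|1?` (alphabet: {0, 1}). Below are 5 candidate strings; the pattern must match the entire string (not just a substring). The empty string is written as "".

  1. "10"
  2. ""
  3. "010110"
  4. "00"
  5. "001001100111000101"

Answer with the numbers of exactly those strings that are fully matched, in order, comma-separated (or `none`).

1. "10" → no match
2. "" → match
3. "010110" → no match
4. "00" → no match
5 → no match

2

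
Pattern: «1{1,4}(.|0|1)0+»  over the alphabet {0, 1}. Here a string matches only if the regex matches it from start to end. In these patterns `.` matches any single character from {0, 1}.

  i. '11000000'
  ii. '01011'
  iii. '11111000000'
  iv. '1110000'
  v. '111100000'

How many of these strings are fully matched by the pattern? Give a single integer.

i. '11000000' → match
ii. '01011' → no match — must start with '1'
iii. '11111000000' → match
iv. '1110000' → match
v. '111100000' → match
Total matched: 4

4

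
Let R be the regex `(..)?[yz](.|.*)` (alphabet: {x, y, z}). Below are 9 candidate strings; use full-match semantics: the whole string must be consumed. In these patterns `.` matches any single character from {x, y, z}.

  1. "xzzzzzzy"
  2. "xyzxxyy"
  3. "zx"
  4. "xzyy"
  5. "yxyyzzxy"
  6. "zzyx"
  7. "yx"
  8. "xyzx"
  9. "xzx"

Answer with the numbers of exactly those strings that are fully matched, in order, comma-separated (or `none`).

1 → match
2 → match
3 → match
4 → match
5 → match
6 → match
7 → match
8 → match
9 → no match

1, 2, 3, 4, 5, 6, 7, 8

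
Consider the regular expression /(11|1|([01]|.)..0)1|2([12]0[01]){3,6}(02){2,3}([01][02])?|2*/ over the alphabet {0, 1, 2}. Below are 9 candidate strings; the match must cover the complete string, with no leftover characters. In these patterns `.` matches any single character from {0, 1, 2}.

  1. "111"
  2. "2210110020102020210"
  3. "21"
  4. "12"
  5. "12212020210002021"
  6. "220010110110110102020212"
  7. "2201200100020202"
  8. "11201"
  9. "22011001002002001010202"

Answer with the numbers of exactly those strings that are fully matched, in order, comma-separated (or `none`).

1, 6, 7, 8, 9

1. "111" → match
2 → no match
3. "21" → no match
4. "12" → no match
5 → no match
6 → match
7 → match
8. "11201" → match
9 → match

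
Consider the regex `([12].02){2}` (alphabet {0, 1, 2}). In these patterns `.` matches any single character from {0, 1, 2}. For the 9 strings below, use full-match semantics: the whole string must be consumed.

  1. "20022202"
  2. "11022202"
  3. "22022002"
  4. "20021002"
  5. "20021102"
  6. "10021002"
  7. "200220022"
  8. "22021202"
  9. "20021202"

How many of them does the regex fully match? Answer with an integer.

1 → match
2 → match
3 → match
4 → match
5 → match
6 → match
7 → no match — must end with "02"
8 → match
9 → match
Total matched: 8

8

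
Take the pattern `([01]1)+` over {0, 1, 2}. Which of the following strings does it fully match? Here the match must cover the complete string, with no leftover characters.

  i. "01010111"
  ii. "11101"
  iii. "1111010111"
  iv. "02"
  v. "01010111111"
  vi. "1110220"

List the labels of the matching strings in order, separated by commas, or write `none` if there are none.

i, iii

i → match
ii → no match
iii → match
iv → no match — must end with "1"
v → no match
vi → no match — must end with "1"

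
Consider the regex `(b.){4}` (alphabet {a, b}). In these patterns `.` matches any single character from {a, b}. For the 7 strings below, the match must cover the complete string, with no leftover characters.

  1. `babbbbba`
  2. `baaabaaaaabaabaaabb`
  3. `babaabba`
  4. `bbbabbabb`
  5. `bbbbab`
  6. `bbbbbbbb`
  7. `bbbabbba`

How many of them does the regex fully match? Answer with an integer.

1 → match
2 → no match
3 → no match
4 → no match
5 → no match
6 → match
7 → match
Total matched: 3

3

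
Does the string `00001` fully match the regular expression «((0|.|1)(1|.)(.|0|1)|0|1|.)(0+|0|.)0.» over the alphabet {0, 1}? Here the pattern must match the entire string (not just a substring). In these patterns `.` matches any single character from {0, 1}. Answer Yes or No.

Yes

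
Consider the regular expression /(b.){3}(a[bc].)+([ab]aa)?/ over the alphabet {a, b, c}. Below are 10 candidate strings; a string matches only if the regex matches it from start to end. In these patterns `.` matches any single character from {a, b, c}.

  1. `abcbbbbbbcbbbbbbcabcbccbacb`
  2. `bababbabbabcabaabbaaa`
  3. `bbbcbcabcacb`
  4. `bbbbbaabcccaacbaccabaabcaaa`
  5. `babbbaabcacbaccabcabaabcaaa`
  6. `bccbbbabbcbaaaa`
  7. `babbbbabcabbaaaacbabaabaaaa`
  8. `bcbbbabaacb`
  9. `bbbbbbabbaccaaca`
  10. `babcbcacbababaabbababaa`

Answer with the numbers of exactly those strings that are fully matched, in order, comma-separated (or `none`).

1 → no match — must start with `b`
2 → match
3 → match
4 → no match
5 → match
6 → no match
7 → no match
8 → no match
9 → no match
10 → no match

2, 3, 5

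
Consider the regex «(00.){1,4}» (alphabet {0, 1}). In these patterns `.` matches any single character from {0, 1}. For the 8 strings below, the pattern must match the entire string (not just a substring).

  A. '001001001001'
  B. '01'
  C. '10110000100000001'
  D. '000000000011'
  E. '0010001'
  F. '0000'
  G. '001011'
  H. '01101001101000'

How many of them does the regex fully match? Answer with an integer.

1

A → match
B → no match — must start with '00'
C → no match — must start with '00'
D → no match
E → no match
F → no match
G → no match
H → no match — must start with '00'
Total matched: 1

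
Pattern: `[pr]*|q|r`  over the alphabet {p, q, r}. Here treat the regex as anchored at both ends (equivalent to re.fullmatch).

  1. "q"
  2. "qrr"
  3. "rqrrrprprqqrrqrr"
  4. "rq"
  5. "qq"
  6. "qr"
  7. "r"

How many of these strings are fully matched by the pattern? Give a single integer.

1 → match
2 → no match
3 → no match
4 → no match
5 → no match
6 → no match
7 → match
Total matched: 2

2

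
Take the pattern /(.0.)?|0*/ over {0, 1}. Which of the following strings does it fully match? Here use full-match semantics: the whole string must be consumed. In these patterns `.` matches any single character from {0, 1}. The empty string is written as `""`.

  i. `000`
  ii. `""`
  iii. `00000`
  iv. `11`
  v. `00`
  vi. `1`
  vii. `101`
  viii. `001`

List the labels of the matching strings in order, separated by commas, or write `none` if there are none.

i, ii, iii, v, vii, viii

i → match
ii → match
iii → match
iv → no match
v → match
vi → no match
vii → match
viii → match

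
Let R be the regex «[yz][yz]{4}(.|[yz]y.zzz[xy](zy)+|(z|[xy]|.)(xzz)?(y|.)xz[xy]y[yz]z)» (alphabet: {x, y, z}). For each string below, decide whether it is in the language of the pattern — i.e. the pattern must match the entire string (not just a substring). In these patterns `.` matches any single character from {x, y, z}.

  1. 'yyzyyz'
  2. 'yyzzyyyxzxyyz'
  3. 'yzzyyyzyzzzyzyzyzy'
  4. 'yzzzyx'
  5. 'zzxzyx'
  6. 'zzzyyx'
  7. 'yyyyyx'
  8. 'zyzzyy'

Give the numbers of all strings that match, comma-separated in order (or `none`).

1, 2, 4, 6, 7, 8

1 → match
2 → match
3 → no match
4 → match
5 → no match
6 → match
7 → match
8 → match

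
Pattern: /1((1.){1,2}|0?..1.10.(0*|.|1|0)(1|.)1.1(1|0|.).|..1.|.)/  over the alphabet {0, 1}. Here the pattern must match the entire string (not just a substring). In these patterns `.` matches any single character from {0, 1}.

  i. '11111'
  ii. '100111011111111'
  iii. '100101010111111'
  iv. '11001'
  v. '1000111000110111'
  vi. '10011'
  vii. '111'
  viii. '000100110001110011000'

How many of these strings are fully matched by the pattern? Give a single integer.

i → match
ii → match
iii → match
iv → no match
v → match
vi → match
vii → match
viii → no match — must start with '1'
Total matched: 6

6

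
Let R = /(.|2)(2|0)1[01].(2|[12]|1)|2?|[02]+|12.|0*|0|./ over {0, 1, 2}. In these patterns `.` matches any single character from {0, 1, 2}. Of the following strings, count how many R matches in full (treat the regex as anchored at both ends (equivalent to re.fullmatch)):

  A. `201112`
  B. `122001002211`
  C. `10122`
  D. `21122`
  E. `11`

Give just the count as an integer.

A → match
B → no match
C → no match
D → no match
E → no match
Total matched: 1

1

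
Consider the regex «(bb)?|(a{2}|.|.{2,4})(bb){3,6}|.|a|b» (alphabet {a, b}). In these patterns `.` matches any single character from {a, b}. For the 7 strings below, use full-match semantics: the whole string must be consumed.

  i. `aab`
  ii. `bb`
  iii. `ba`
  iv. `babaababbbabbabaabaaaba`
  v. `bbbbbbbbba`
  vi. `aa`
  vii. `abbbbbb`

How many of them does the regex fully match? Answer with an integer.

2

i → no match
ii → match
iii → no match
iv → no match
v → no match
vi → no match
vii → match
Total matched: 2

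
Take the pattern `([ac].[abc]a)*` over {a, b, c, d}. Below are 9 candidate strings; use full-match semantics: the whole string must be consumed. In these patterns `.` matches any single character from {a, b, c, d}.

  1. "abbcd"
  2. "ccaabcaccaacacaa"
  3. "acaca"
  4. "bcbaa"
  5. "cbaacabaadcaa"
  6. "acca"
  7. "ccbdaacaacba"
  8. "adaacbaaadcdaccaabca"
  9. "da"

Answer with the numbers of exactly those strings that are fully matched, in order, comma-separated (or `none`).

1. "abbcd" → no match
2 → no match
3. "acaca" → no match
4. "bcbaa" → no match
5 → no match
6. "acca" → match
7. "ccbdaacaacba" → no match
8 → no match
9. "da" → no match

6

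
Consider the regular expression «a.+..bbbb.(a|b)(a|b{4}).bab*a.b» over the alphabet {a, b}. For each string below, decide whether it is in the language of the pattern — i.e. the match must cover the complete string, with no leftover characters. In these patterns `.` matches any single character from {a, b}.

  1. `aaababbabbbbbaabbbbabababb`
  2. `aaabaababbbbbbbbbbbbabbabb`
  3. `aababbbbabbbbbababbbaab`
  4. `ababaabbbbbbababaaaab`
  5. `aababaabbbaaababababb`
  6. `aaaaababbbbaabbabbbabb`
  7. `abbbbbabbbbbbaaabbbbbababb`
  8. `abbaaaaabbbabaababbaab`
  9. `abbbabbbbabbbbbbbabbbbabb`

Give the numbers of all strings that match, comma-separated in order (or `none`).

1, 2, 3, 9

1 → match
2 → match
3 → match
4 → no match
5 → no match
6 → no match
7 → no match
8 → no match
9 → match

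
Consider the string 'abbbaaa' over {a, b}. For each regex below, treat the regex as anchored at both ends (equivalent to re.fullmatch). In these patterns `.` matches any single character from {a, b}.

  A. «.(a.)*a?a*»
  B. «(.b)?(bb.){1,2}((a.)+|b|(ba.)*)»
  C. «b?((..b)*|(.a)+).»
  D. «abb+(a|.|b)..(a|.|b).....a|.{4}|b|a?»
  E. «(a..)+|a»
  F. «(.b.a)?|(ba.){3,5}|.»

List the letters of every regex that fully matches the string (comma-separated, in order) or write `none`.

B

A → no match
B → match
C → no match
D → no match
E → no match
F → no match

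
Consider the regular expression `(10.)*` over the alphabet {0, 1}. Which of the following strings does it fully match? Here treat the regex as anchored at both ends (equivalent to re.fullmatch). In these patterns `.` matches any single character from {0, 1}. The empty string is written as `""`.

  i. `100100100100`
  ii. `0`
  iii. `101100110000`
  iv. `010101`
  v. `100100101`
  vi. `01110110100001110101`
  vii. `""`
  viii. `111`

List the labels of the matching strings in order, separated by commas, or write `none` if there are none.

i, v, vii

i → match
ii → no match
iii → no match
iv → no match
v → match
vi → no match
vii → match
viii → no match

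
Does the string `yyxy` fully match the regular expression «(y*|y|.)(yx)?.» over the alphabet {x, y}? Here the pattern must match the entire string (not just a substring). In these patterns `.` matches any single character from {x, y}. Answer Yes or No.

Yes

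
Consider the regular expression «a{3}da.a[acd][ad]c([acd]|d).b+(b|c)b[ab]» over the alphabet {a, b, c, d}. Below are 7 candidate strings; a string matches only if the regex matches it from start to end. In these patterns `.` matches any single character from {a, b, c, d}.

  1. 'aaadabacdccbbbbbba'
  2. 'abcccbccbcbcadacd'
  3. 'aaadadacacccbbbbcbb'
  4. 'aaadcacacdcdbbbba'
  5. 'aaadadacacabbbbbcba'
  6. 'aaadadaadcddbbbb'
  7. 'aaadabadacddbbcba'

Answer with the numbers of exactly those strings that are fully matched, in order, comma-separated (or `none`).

1 → match
2 → no match
3 → match
4 → no match
5 → match
6 → match
7 → match

1, 3, 5, 6, 7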